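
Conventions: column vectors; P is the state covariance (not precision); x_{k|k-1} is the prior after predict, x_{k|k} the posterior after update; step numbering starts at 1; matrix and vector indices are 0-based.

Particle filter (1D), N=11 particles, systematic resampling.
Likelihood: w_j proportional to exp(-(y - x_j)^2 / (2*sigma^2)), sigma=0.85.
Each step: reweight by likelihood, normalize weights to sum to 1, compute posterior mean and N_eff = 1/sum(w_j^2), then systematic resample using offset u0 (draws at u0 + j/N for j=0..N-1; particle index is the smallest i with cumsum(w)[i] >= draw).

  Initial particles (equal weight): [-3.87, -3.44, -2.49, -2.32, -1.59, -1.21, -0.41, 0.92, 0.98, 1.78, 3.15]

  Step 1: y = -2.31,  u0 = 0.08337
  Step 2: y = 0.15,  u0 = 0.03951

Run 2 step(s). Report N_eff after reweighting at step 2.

N_eff = 2.5815

step 1: w=[0.0490, 0.1090, 0.2579, 0.2637, 0.1842, 0.1142, 0.0217, 0.0002, 0.0001, 0.0000, 0.0000]  mean=-2.2580  Neff=5.0560  idx=[1, 2, 2, 2, 3, 3, 3, 4, 4, 5, 6]
step 2: w=[0.0001, 0.0058, 0.0058, 0.0058, 0.0105, 0.0105, 0.0105, 0.0881, 0.0881, 0.1990, 0.5760]  mean=-0.8734  Neff=2.5815  idx=[6, 7, 8, 9, 9, 10, 10, 10, 10, 10, 10]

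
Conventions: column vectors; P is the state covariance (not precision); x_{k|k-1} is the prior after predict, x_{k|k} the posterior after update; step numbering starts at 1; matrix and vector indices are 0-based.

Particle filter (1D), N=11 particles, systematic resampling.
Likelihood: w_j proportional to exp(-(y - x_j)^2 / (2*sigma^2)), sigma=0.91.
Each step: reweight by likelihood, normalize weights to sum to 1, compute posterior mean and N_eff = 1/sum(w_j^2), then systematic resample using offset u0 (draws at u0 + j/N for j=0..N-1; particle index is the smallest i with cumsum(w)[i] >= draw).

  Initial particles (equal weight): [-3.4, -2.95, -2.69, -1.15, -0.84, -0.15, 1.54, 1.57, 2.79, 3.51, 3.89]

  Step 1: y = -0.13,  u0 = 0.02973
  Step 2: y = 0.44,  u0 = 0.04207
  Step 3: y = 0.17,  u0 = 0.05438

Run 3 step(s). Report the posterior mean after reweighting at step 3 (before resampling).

post_mean = -0.2688

step 1: w=[0.0006, 0.0031, 0.0072, 0.2001, 0.2766, 0.3750, 0.0696, 0.0655, 0.0022, 0.0001, 0.0000]  mean=-0.3325  Neff=3.7542  idx=[3, 3, 4, 4, 4, 4, 5, 5, 5, 5, 7]
step 2: w=[0.0386, 0.0386, 0.0661, 0.0661, 0.0661, 0.0661, 0.1440, 0.1440, 0.1440, 0.1440, 0.0822]  mean=-0.2683  Neff=9.0737  idx=[1, 2, 4, 5, 6, 7, 7, 8, 8, 9, 10]
step 3: w=[0.0441, 0.0682, 0.0682, 0.0682, 0.1188, 0.1188, 0.1188, 0.1188, 0.1188, 0.1188, 0.0387]  mean=-0.2688  Neff=9.8020  idx=[1, 2, 3, 4, 5, 6, 6, 7, 8, 9, 10]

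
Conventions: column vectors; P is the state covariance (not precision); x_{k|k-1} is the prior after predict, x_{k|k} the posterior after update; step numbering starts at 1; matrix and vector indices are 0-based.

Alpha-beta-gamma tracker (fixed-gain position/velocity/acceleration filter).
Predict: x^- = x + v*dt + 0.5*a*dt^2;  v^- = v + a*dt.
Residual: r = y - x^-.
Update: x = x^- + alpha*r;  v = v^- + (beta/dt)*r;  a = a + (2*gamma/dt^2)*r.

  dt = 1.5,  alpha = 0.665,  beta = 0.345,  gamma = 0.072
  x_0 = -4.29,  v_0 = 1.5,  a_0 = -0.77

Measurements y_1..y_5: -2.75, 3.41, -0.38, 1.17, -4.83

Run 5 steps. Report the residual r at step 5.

resid = -4.0071

step 1: x_pred=-2.9062  r=0.1562  x^+=-2.8023  v^+=0.3809  a^+=-0.7600
step 2: x_pred=-3.0859  r=6.4959  x^+=1.2339  v^+=0.7350  a^+=-0.3443
step 3: x_pred=1.9491  r=-2.3291  x^+=0.4002  v^+=-0.3171  a^+=-0.4933
step 4: x_pred=-0.6304  r=1.8004  x^+=0.5669  v^+=-0.6430  a^+=-0.3781
step 5: x_pred=-0.8229  r=-4.0071  x^+=-3.4876  v^+=-2.1317  a^+=-0.6345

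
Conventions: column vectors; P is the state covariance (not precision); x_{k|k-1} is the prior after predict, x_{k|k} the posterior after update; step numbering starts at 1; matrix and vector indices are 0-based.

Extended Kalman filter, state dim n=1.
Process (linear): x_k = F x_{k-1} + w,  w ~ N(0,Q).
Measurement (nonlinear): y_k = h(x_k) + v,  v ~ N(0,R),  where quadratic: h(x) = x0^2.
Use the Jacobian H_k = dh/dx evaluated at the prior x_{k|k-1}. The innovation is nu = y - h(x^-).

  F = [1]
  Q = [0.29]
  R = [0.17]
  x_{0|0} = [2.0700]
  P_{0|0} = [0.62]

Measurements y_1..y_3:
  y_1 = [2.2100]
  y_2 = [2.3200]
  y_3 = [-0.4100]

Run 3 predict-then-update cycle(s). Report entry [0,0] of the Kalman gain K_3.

K[0,0] = 0.3091

step 1: x^-=[2.0700]  P^-=[0.9100]  H_jac=[4.1400]  S=[15.7670]  K=[0.2389]  nu=[-2.0749]  x^+=[1.5742]  P^+=[0.0098]
step 2: x^-=[1.5742]  P^-=[0.2998]  H_jac=[3.1484]  S=[3.1419]  K=[0.3004]  nu=[-0.1582]  x^+=[1.5267]  P^+=[0.0162]
step 3: x^-=[1.5267]  P^-=[0.3062]  H_jac=[3.0534]  S=[3.0250]  K=[0.3091]  nu=[-2.7408]  x^+=[0.6795]  P^+=[0.0172]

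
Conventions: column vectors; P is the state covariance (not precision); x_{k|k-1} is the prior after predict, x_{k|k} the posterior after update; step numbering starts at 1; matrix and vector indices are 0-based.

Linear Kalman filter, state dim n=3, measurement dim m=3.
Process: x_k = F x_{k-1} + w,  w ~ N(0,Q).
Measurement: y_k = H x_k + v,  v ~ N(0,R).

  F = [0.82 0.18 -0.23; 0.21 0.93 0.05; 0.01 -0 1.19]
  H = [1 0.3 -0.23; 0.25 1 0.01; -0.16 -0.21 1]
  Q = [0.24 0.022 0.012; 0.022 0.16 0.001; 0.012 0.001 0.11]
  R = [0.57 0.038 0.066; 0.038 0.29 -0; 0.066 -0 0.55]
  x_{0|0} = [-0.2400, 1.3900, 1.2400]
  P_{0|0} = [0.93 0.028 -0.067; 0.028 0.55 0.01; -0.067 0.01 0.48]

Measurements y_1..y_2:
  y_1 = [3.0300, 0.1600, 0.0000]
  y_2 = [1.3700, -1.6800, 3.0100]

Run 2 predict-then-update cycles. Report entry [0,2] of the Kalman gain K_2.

K[0,2] = -0.0306

step 1: x^-=[-0.2318, 1.3043, 1.4732]  P^-=[0.9413 0.2895 -0.1748; 0.2895 0.6884 0.0261; -0.1748 0.0261 0.7882]  S=[1.8654 0.7917 -0.5561; 0.7917 1.1817 -0.2533; -0.5561 -0.2533 1.4571]  K=[0.5228 0.0814 -0.0513; -0.0165 0.6538 -0.0058; -0.0968 0.1744 0.5497]  nu=[3.2093, -1.1011, -1.2364]  x^+=[1.4200, 0.5387, 0.2906]  P^+=[0.3203 -0.0371 0.0497; -0.0371 0.1979 0.0314; 0.0497 0.0314 0.3105]
step 2: x^-=[1.1945, 0.8137, 0.3601]  P^-=[0.4459 0.0702 -0.0153; 0.0702 0.3356 0.0670; -0.0153 0.0670 0.5509]  S=[1.1152 0.3099 -0.1639; 0.3099 0.6899 -0.0347; -0.1639 -0.0347 1.1086]  K=[0.3939 0.0847 -0.0306; -0.0032 0.5144 0.0023; -0.0837 0.1612 0.4791]  nu=[0.0142, -2.7959, 3.0119]  x^+=[0.8711, -0.6175, 1.3512]  P^+=[0.2421 -0.0214 0.0434; -0.0214 0.1541 0.0300; 0.0434 0.0300 0.2712]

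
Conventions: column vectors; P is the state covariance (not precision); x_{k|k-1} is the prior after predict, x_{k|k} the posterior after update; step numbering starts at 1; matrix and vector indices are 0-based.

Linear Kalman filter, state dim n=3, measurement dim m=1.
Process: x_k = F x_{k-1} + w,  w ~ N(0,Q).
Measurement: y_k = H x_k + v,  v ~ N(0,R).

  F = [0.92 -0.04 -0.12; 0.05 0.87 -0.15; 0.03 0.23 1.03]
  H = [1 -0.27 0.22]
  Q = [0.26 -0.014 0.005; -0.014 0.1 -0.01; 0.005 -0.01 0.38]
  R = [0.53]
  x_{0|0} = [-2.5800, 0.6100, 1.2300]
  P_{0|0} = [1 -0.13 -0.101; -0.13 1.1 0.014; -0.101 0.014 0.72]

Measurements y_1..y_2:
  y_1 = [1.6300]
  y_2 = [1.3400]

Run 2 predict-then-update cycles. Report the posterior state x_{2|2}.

step 1: x^-=[-2.5456, 0.2172, 1.3298]  P^-=[1.1505 -0.0839 -0.1902; -0.0839 0.9378 0.1028; -0.1902 0.1028 1.2015]  S=[1.7565]  K=[0.6441; -0.1791; 0.0264]  nu=[3.9417]  x^+=[-0.0068, -0.4887, 1.4339]  P^+=[0.4218 0.1187 -0.2201; 0.1187 0.8815 0.1111; -0.2201 0.1111 1.2003]
step 2: x^-=[-0.1587, -0.6406, 1.3644]  P^-=[0.6767 0.1118 -0.3302; 0.1118 0.7799 0.0714; -0.3302 0.0714 1.7411]  S=[1.1336]  K=[0.5062; -0.0733; 0.0296]  nu=[1.0256]  x^+=[0.3604, -0.7157, 1.3947]  P^+=[0.3862 0.1539 -0.3472; 0.1539 0.7738 0.0739; -0.3472 0.0739 1.7401]

x_post = [0.3604, -0.7157, 1.3947]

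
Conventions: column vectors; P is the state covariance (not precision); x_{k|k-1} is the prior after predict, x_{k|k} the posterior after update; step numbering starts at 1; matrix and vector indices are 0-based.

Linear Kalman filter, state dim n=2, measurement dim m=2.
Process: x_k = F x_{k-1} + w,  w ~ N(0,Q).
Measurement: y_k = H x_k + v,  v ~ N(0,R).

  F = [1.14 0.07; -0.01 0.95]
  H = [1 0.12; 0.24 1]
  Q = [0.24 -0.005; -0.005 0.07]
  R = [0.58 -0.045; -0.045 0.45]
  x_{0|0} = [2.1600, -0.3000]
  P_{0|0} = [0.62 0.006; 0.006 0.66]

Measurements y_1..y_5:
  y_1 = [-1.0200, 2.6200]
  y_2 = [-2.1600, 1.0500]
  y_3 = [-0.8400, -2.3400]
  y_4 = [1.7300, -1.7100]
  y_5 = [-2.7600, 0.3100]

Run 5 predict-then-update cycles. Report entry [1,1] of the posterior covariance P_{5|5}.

P_post[1,1] = 0.1523

step 1: x^-=[2.4414, -0.3066]  P^-=[1.0499 0.0383; 0.0383 0.6656]  S=[1.6487 0.3263; 0.3263 1.1945]  K=[0.6253 0.0722; -0.0424 0.5765]  nu=[-3.4246, 2.3407]  x^+=[0.4690, 1.1881]  P^+=[0.3696 -0.0843; -0.0843 0.2816]
step 2: x^-=[0.6178, 1.1240]  P^-=[0.7082 -0.0818; -0.0818 0.3258]  S=[1.2733 0.0799; 0.0799 0.7773]  K=[0.5449 0.0574; -0.0586 0.3999]  nu=[-2.9127, -0.2222]  x^+=[-0.9820, 1.2058]  P^+=[0.3226 -0.0761; -0.0761 0.2008]
step 3: x^-=[-1.0351, 1.1554]  P^-=[0.6481 -0.0777; -0.0777 0.2527]  S=[1.2131 0.0610; 0.0610 0.7028]  K=[0.5233 0.0654; -0.0560 0.3380]  nu=[0.0565, -3.2469]  x^+=[-1.2179, 0.0549]  P^+=[0.3087 -0.0682; -0.0682 0.1710]
step 4: x^-=[-1.3846, 0.0643]  P^-=[0.6312 -0.0710; -0.0710 0.2256]  S=[1.1974 0.0605; 0.0605 0.6779]  K=[0.5163 0.0726; -0.0525 0.3124]  nu=[3.1069, -1.4420]  x^+=[0.1149, -0.5491]  P^+=[0.3038 -0.0635; -0.0635 0.1582]
step 5: x^-=[0.0925, -0.5228]  P^-=[0.6255 -0.0666; -0.0666 0.2140]  S=[1.1926 0.0622; 0.0622 0.6680]  K=[0.5138 0.0771; -0.0501 0.3010]  nu=[-2.7898, 0.8106]  x^+=[-1.2783, -0.1392]  P^+=[0.3018 -0.0609; -0.0609 0.1523]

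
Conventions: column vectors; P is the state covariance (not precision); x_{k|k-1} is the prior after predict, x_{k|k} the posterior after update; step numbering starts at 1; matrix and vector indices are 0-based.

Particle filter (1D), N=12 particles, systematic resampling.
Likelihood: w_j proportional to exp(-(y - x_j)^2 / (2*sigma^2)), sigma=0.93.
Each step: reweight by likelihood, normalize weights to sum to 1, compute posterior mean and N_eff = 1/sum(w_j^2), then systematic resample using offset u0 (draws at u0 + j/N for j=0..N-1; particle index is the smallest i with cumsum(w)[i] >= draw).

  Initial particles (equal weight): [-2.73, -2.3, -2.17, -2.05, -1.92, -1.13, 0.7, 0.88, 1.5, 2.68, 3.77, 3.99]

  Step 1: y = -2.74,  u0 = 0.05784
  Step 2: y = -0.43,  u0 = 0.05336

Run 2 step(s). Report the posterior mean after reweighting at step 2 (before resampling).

post_mean = -1.8254

step 1: w=[0.2280, 0.2039, 0.1890, 0.1732, 0.1546, 0.0510, 0.0002, 0.0001, 0.0000, 0.0000, 0.0000, 0.0000]  mean=-2.2107  Neff=5.3830  idx=[0, 0, 0, 1, 1, 2, 2, 3, 3, 4, 4, 5]
step 2: w=[0.0188, 0.0188, 0.0188, 0.0530, 0.0530, 0.0695, 0.0695, 0.0878, 0.0878, 0.1109, 0.1109, 0.3014]  mean=-1.8254  Neff=6.7954  idx=[2, 4, 5, 7, 7, 8, 9, 10, 11, 11, 11, 11]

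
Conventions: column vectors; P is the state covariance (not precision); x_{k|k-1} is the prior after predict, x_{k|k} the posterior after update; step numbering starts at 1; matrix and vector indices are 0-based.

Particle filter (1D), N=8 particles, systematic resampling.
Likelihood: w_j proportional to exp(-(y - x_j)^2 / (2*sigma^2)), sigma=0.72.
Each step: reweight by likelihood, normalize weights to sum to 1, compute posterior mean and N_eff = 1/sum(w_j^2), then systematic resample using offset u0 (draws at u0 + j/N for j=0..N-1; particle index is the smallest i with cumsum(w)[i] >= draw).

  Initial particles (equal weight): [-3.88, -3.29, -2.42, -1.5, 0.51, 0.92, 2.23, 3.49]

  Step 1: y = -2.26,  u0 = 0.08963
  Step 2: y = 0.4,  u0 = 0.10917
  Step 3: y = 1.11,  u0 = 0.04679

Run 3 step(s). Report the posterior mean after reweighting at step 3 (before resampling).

step 1: w=[0.0400, 0.1808, 0.4907, 0.2881, 0.0003, 0.0000, 0.0000, 0.0000]  mean=-2.3696  Neff=2.7924  idx=[1, 1, 2, 2, 2, 3, 3, 3]
step 2: w=[0.0000, 0.0000, 0.0050, 0.0050, 0.0050, 0.3283, 0.3283, 0.3283]  mean=-1.5138  Neff=3.0913  idx=[5, 5, 6, 6, 6, 7, 7, 7]
step 3: w=[0.1250, 0.1250, 0.1250, 0.1250, 0.1250, 0.1250, 0.1250, 0.1250]  mean=-1.5000  Neff=8.0000  idx=[0, 1, 2, 3, 4, 5, 6, 7]

post_mean = -1.5000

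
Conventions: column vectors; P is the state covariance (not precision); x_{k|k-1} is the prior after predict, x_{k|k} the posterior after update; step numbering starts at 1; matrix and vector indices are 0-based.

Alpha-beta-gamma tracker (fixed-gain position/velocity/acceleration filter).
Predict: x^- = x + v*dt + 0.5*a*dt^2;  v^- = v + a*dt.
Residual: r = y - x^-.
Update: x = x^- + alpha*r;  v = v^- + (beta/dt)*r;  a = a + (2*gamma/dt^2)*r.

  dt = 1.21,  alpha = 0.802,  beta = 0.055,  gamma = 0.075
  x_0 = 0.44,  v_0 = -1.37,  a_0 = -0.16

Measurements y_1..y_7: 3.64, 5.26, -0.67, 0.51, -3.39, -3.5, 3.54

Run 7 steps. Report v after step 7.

step 1: x_pred=-1.3348  r=4.9748  x^+=2.6550  v^+=-1.3375  a^+=0.3497
step 2: x_pred=1.2926  r=3.9674  x^+=4.4745  v^+=-0.7340  a^+=0.7561
step 3: x_pred=4.1398  r=-4.8098  x^+=0.2823  v^+=-0.0377  a^+=0.2634
step 4: x_pred=0.4295  r=0.0805  x^+=0.4941  v^+=0.2846  a^+=0.2716
step 5: x_pred=1.0373  r=-4.4273  x^+=-2.5134  v^+=0.4120  a^+=-0.1820
step 6: x_pred=-2.1480  r=-1.3520  x^+=-3.2323  v^+=0.1304  a^+=-0.3205
step 7: x_pred=-3.3091  r=6.8491  x^+=2.1839  v^+=0.0539  a^+=0.3812

v_post = 0.0539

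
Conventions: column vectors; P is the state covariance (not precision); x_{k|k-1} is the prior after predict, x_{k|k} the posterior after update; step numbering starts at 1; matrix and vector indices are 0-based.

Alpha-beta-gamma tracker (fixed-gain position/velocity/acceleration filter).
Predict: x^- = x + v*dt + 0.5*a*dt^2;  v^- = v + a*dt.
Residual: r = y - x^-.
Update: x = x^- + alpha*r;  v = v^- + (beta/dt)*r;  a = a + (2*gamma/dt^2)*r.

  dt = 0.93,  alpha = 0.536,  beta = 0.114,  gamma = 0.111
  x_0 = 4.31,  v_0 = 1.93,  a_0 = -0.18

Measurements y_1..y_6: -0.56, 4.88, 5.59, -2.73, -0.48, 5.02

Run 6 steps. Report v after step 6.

step 1: x_pred=6.0271  r=-6.5871  x^+=2.4964  v^+=0.9552  a^+=-1.8707
step 2: x_pred=2.5757  r=2.3043  x^+=3.8108  v^+=-0.5022  a^+=-1.2793
step 3: x_pred=2.7905  r=2.7995  x^+=4.2911  v^+=-1.3487  a^+=-0.5607
step 4: x_pred=2.7942  r=-5.5242  x^+=-0.1668  v^+=-2.5474  a^+=-1.9787
step 5: x_pred=-3.3915  r=2.9115  x^+=-1.8309  v^+=-4.0307  a^+=-1.2314
step 6: x_pred=-6.1119  r=11.1319  x^+=-0.1452  v^+=-3.8113  a^+=1.6260

v_post = -3.8113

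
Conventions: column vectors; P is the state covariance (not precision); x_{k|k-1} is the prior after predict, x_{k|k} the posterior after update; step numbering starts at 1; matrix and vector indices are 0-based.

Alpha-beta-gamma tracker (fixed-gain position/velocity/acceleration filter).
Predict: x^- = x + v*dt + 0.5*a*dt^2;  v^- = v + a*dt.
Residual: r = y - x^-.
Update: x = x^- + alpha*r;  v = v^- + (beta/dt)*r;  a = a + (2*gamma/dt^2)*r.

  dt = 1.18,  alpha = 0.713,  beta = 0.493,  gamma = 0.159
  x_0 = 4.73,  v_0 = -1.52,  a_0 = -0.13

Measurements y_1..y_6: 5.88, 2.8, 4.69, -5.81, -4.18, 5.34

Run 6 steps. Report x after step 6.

step 1: x_pred=2.8459  r=3.0341  x^+=5.0092  v^+=-0.4058  a^+=0.5629
step 2: x_pred=4.9223  r=-2.1223  x^+=3.4091  v^+=-0.6282  a^+=0.0782
step 3: x_pred=2.7223  r=1.9677  x^+=4.1253  v^+=0.2862  a^+=0.5276
step 4: x_pred=4.8303  r=-10.6403  x^+=-2.7562  v^+=-3.5367  a^+=-1.9024
step 5: x_pred=-8.2540  r=4.0740  x^+=-5.3492  v^+=-4.0795  a^+=-0.9720
step 6: x_pred=-10.8397  r=16.1797  x^+=0.6964  v^+=1.5334  a^+=2.7232

x_post = 0.6964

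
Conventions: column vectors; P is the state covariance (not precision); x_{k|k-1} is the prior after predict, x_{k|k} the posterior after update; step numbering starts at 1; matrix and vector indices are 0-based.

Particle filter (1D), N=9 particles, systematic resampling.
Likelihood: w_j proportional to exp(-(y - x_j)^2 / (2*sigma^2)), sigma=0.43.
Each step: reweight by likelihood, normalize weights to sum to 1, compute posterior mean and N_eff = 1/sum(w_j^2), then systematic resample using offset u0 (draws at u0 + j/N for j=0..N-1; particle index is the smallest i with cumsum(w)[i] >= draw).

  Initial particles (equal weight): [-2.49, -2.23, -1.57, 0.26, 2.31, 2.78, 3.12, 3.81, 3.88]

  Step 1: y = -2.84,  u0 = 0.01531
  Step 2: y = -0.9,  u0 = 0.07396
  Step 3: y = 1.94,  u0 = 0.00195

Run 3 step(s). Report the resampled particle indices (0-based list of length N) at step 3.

step 1: w=[0.6549, 0.3335, 0.0116, 0.0000, 0.0000, 0.0000, 0.0000, 0.0000, 0.0000]  mean=-2.3926  Neff=1.8511  idx=[0, 0, 0, 0, 0, 0, 1, 1, 1]
step 2: w=[0.0340, 0.0340, 0.0340, 0.0340, 0.0340, 0.0340, 0.2652, 0.2652, 0.2652]  mean=-2.2831  Neff=4.5868  idx=[2, 5, 6, 6, 7, 7, 8, 8, 8]
step 3: w=[0.0003, 0.0003, 0.1428, 0.1428, 0.1428, 0.1428, 0.1428, 0.1428, 0.1428]  mean=-2.2302  Neff=7.0095  idx=[2, 2, 3, 4, 5, 5, 6, 7, 8]

resampled_idx = [2, 2, 3, 4, 5, 5, 6, 7, 8]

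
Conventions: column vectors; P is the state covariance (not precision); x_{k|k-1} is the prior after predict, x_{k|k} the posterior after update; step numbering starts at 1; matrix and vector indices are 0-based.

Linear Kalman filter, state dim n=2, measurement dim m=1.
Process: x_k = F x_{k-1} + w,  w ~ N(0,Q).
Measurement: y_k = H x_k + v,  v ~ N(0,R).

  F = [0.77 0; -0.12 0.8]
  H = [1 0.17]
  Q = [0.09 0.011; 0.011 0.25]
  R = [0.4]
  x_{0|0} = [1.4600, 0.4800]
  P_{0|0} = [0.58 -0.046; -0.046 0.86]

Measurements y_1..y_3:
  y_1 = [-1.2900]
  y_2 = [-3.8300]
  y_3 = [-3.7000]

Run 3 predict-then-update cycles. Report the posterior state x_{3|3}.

x_post = [-1.8069, -0.4349]

step 1: x^-=[1.1242, 0.2088]  P^-=[0.4339 -0.0709; -0.0709 0.8176]  S=[0.8334]  K=[0.5062; 0.0817]  nu=[-2.4497]  x^+=[-0.1157, 0.0087]  P^+=[0.2204 -0.1054; -0.1054 0.8120]
step 2: x^-=[-0.0891, 0.0209]  P^-=[0.2207 -0.0743; -0.0743 0.7931]  S=[0.6183]  K=[0.3364; 0.0979]  nu=[-3.7444]  x^+=[-1.3489, -0.3458]  P^+=[0.1507 -0.0946; -0.0946 0.7872]
step 3: x^-=[-1.0387, -0.1148]  P^-=[0.1793 -0.0612; -0.0612 0.7741]  S=[0.5809]  K=[0.2908; 0.1212]  nu=[-2.6418]  x^+=[-1.8069, -0.4349]  P^+=[0.1302 -0.0817; -0.0817 0.7656]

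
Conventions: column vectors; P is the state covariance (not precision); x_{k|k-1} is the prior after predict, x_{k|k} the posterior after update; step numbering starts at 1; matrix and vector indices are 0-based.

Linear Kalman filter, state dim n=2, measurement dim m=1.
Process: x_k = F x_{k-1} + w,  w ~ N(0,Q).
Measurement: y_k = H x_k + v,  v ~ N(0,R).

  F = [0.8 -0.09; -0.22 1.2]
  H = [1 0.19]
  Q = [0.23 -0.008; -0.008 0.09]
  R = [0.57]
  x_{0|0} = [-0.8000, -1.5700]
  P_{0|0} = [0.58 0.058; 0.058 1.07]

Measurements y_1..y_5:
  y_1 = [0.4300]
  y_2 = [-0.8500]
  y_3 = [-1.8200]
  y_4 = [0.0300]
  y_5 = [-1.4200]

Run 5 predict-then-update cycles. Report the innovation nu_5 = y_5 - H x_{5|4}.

step 1: x^-=[-0.4987, -1.7080]  P^-=[0.6015 -0.1688; -0.1688 1.6282]  S=[1.1661]  K=[0.4883; 0.1205]  nu=[1.2532]  x^+=[0.1133, -1.5569]  P^+=[0.3235 -0.2374; -0.2374 1.6113]
step 2: x^-=[0.2307, -1.8933]  P^-=[0.4843 -0.4716; -0.4716 2.5513]  S=[0.9671]  K=[0.4081; 0.0136]  nu=[-0.7210]  x^+=[-0.0635, -1.9031]  P^+=[0.3232 -0.4770; -0.4770 2.5511]
step 3: x^-=[0.1205, -2.2697]  P^-=[0.5262 -0.8077; -0.8077 4.0311]  S=[0.9348]  K=[0.3987; -0.0447]  nu=[-1.5092]  x^+=[-0.4813, -2.2022]  P^+=[0.3776 -0.7911; -0.7911 4.0292]
step 4: x^-=[-0.1868, -2.5367]  P^-=[0.6182 -1.2847; -1.2847 6.3281]  S=[0.9285]  K=[0.4029; -0.0887]  nu=[0.6988]  x^+=[0.0947, -2.5987]  P^+=[0.4675 -1.2515; -1.2515 6.3207]
step 5: x^-=[0.3097, -3.1393]  P^-=[0.7606 -1.9991; -1.9991 9.8753]  S=[0.9274]  K=[0.4106; -0.1324]  nu=[-1.1332]  x^+=[-0.1556, -2.9892]  P^+=[0.6043 -1.9487; -1.9487 9.8590]

innov = [-1.1332]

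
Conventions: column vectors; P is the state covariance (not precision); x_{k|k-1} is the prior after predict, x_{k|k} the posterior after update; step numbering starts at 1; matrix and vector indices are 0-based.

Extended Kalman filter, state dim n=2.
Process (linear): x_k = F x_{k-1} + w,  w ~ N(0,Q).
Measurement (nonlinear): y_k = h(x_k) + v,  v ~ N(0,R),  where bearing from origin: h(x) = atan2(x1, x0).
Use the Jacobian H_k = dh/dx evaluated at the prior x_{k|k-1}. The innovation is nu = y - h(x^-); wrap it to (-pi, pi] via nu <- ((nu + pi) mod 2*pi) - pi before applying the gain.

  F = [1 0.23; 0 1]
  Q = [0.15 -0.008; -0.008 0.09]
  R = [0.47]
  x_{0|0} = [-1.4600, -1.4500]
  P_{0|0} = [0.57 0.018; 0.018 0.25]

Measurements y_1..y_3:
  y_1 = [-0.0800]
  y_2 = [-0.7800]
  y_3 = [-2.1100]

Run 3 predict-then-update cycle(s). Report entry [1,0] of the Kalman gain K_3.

K[1,0] = -0.0234

step 1: x^-=[-1.7935, -1.4500]  P^-=[0.7415 0.0675; 0.0675 0.3400]  H_jac=[0.2726 -0.3372]  S=[0.5513]  K=[0.3253; -0.1746]  nu=[2.3817]  x^+=[-1.0186, -1.8657]  P^+=[0.6831 0.0988; 0.0988 0.3232]
step 2: x^-=[-1.4478, -1.8657]  P^-=[0.8957 0.1651; 0.1651 0.4132]  H_jac=[0.3345 -0.2596]  S=[0.5694]  K=[0.4510; -0.0914]  nu=[1.4507]  x^+=[-0.7935, -1.9983]  P^+=[0.7799 0.1886; 0.1886 0.4084]
step 3: x^-=[-1.2531, -1.9983]  P^-=[1.0383 0.2745; 0.2745 0.4984]  H_jac=[0.3592 -0.2252]  S=[0.5848]  K=[0.5319; -0.0234]  nu=[0.0209]  x^+=[-1.2420, -1.9988]  P^+=[0.8728 0.2818; 0.2818 0.4981]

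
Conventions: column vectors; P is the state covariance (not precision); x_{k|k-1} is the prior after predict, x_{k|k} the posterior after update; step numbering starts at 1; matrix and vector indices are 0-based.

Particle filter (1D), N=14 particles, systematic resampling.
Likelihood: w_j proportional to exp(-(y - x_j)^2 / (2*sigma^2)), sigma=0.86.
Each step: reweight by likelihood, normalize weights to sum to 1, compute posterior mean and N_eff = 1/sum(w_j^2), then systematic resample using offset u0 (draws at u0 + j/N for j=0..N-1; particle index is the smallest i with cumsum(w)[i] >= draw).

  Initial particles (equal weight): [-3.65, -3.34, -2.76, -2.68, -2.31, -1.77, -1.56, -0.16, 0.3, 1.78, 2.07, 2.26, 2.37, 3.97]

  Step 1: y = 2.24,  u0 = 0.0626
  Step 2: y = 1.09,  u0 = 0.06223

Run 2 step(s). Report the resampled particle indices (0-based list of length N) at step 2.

resampled_idx = [0, 1, 1, 2, 3, 3, 4, 5, 6, 7, 8, 10, 11, 12]

step 1: w=[0.0000, 0.0000, 0.0000, 0.0000, 0.0000, 0.0000, 0.0000, 0.0050, 0.0193, 0.2131, 0.2411, 0.2458, 0.2431, 0.0325]  mean=2.1442  Neff=4.4536  idx=[9, 9, 9, 10, 10, 10, 11, 11, 11, 11, 12, 12, 12, 13]
step 2: w=[0.1147, 0.1147, 0.1147, 0.0826, 0.0826, 0.0826, 0.0627, 0.0627, 0.0627, 0.0627, 0.0523, 0.0523, 0.0523, 0.0006]  mean=2.0660  Neff=11.9279  idx=[0, 1, 1, 2, 3, 3, 4, 5, 6, 7, 8, 10, 11, 12]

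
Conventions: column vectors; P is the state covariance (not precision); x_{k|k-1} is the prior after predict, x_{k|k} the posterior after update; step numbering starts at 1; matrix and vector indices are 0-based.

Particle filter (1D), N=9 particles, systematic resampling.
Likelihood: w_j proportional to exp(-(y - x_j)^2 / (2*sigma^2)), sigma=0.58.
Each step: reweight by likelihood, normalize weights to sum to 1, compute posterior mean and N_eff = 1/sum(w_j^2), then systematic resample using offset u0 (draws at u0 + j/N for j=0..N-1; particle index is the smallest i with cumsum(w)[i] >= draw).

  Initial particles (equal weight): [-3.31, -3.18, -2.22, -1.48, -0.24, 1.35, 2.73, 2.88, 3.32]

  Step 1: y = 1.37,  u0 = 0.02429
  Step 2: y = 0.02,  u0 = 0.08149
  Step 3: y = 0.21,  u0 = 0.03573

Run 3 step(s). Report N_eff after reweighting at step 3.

step 1: w=[0.0000, 0.0000, 0.0000, 0.0000, 0.0189, 0.8908, 0.0570, 0.0301, 0.0031]  mean=1.4508  Neff=1.2530  idx=[5, 5, 5, 5, 5, 5, 5, 5, 6]
step 2: w=[0.1250, 0.1250, 0.1250, 0.1250, 0.1250, 0.1250, 0.1250, 0.1250, 0.0000]  mean=1.3500  Neff=8.0005  idx=[0, 1, 2, 3, 4, 5, 5, 6, 7]
step 3: w=[0.1111, 0.1111, 0.1111, 0.1111, 0.1111, 0.1111, 0.1111, 0.1111, 0.1111]  mean=1.3500  Neff=9.0000  idx=[0, 1, 2, 3, 4, 5, 6, 7, 8]

N_eff = 9.0000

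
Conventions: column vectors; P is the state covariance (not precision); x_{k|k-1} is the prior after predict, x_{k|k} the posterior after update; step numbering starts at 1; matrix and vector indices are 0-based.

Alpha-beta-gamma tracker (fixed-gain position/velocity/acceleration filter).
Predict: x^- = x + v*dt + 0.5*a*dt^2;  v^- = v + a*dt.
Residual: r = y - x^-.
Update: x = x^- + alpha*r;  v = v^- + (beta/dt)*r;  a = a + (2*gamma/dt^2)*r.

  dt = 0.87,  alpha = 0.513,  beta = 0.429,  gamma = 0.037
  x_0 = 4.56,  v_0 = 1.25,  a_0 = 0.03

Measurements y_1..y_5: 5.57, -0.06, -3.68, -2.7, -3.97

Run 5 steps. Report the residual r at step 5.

step 1: x_pred=5.6589  r=-0.0889  x^+=5.6133  v^+=1.2323  a^+=0.0213
step 2: x_pred=6.6934  r=-6.7534  x^+=3.2289  v^+=-2.0793  a^+=-0.6390
step 3: x_pred=1.1781  r=-4.8581  x^+=-1.3141  v^+=-5.0307  a^+=-1.1139
step 4: x_pred=-6.1124  r=3.4124  x^+=-4.3618  v^+=-4.3172  a^+=-0.7803
step 5: x_pred=-8.4131  r=4.4431  x^+=-6.1338  v^+=-2.8051  a^+=-0.3459

resid = 4.4431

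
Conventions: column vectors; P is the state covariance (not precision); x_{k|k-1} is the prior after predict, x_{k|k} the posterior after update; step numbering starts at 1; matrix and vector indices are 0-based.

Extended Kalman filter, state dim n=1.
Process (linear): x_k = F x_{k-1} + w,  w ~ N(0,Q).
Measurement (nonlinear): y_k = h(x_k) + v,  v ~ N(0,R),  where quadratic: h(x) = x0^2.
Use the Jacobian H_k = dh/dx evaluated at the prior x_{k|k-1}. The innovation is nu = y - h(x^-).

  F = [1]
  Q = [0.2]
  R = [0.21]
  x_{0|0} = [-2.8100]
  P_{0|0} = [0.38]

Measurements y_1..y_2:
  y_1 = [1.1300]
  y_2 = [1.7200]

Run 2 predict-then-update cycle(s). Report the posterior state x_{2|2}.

x_post = [-1.3654]

step 1: x^-=[-2.8100]  P^-=[0.5800]  H_jac=[-5.6200]  S=[18.5290]  K=[-0.1759]  nu=[-6.7661]  x^+=[-1.6197]  P^+=[0.0066]
step 2: x^-=[-1.6197]  P^-=[0.2066]  H_jac=[-3.2394]  S=[2.3778]  K=[-0.2814]  nu=[-0.9035]  x^+=[-1.3654]  P^+=[0.0182]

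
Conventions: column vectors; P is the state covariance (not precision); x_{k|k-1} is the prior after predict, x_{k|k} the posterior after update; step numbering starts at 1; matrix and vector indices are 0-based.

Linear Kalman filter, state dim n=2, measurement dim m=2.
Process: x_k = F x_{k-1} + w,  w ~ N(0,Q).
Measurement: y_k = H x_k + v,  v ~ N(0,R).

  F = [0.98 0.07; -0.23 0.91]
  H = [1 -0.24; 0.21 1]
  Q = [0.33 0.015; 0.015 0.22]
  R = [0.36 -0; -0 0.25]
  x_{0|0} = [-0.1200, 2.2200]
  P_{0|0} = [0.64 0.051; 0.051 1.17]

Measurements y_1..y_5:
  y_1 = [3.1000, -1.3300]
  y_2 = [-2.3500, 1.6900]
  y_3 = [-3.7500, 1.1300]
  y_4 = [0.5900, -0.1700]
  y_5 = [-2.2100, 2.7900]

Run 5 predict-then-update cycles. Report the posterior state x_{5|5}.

step 1: x^-=[0.0378, 2.0478]  P^-=[0.9574 -0.0101; -0.0101 1.2014]  S=[1.3914 -0.0968; -0.0968 1.4894]  K=[0.7019 0.1739; -0.1591 0.7949]  nu=[3.5537, -3.3857]  x^+=[1.9435, -1.2089]  P^+=[0.2505 -0.0091; -0.0091 0.2006]
step 2: x^-=[1.8200, -1.5471]  P^-=[0.5703 -0.0367; -0.0367 0.4032]  S=[0.9711 -0.0118; -0.0118 0.6630]  K=[0.5980 0.1360; -0.1302 0.5943]  nu=[-4.5413, 2.8549]  x^+=[-0.5073, 0.7406]  P^+=[0.2127 -0.0107; -0.0107 0.1508]
step 3: x^-=[-0.4454, 0.7907]  P^-=[0.5336 -0.0327; -0.0327 0.3606]  S=[0.9300 -0.0055; -0.0055 0.6204]  K=[0.5829 0.1331; -0.1248 0.5691]  nu=[-3.1149, 0.4329]  x^+=[-2.2035, 1.4258]  P^+=[0.2074 -0.0103; -0.0103 0.1444]
step 4: x^-=[-2.0596, 1.8043]  P^-=[0.5285 -0.0315; -0.0315 0.3549]  S=[0.9241 -0.0041; -0.0041 0.6149]  K=[0.5807 0.1331; -0.1238 0.5655]  nu=[3.0827, -1.5417]  x^+=[-0.4747, 0.5509]  P^+=[0.2066 -0.0101; -0.0101 0.1435]
step 5: x^-=[-0.4267, 0.6105]  P^-=[0.5278 -0.0313; -0.0313 0.3540]  S=[0.9232 -0.0038; -0.0038 0.6141]  K=[0.5804 0.1331; -0.1236 0.5649]  nu=[-1.6368, 2.2691]  x^+=[-1.0745, 2.0947]  P^+=[0.2065 -0.0101; -0.0101 0.1434]

x_post = [-1.0745, 2.0947]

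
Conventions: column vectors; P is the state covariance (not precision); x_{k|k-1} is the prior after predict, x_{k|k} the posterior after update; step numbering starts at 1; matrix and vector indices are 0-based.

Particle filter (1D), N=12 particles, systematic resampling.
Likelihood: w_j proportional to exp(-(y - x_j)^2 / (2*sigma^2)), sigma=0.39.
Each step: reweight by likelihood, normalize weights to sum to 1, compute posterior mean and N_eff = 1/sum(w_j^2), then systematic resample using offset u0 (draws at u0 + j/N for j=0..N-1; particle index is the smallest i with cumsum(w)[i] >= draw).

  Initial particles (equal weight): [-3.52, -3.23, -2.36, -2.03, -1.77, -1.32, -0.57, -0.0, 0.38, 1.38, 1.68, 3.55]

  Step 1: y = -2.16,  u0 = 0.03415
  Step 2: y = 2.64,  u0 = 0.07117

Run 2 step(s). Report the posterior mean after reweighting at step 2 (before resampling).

post_mean = -1.7702

step 1: w=[0.0009, 0.0091, 0.3434, 0.3705, 0.2375, 0.0385, 0.0001, 0.0000, 0.0000, 0.0000, 0.0000, 0.0000]  mean=-2.0663  Neff=3.1932  idx=[2, 2, 2, 2, 3, 3, 3, 3, 3, 4, 4, 4]
step 2: w=[0.0000, 0.0000, 0.0000, 0.0000, 0.0001, 0.0001, 0.0001, 0.0001, 0.0001, 0.3331, 0.3331, 0.3331]  mean=-1.7702  Neff=3.0043  idx=[9, 9, 9, 9, 10, 10, 10, 10, 11, 11, 11, 11]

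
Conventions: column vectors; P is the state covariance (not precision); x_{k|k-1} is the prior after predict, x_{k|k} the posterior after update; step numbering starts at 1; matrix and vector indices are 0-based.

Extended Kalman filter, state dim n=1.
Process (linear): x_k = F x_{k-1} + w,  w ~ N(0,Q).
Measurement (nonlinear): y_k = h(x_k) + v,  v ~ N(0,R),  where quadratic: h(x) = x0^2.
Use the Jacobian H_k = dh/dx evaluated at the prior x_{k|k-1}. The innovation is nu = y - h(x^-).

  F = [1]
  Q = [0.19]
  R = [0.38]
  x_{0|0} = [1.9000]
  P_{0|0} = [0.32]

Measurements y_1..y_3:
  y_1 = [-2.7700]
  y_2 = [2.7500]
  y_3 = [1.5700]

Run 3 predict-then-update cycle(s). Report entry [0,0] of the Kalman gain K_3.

step 1: x^-=[1.9000]  P^-=[0.5100]  H_jac=[3.8000]  S=[7.7444]  K=[0.2502]  nu=[-6.3800]  x^+=[0.3034]  P^+=[0.0250]
step 2: x^-=[0.3034]  P^-=[0.2150]  H_jac=[0.6069]  S=[0.4592]  K=[0.2842]  nu=[2.6579]  x^+=[1.0588]  P^+=[0.1779]
step 3: x^-=[1.0588]  P^-=[0.3679]  H_jac=[2.1175]  S=[2.0298]  K=[0.3838]  nu=[0.4490]  x^+=[1.2311]  P^+=[0.0689]

K[0,0] = 0.3838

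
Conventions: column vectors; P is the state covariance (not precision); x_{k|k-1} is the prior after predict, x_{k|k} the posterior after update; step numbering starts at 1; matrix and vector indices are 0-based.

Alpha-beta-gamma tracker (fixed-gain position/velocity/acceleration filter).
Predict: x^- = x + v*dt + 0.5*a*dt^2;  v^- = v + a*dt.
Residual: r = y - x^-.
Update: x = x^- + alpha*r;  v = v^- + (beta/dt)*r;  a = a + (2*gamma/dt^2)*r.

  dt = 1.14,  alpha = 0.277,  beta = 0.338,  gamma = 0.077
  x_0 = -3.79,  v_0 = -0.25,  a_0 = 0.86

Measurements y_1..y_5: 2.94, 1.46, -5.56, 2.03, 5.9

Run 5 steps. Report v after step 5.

step 1: x_pred=-3.5162  r=6.4562  x^+=-1.7278  v^+=2.6446  a^+=1.6250
step 2: x_pred=2.3430  r=-0.8830  x^+=2.0984  v^+=4.2354  a^+=1.5204
step 3: x_pred=7.9147  r=-13.4747  x^+=4.1822  v^+=1.9735  a^+=-0.0763
step 4: x_pred=6.3824  r=-4.3524  x^+=5.1768  v^+=0.5961  a^+=-0.5921
step 5: x_pred=5.4716  r=0.4284  x^+=5.5902  v^+=0.0481  a^+=-0.5413

v_post = 0.0481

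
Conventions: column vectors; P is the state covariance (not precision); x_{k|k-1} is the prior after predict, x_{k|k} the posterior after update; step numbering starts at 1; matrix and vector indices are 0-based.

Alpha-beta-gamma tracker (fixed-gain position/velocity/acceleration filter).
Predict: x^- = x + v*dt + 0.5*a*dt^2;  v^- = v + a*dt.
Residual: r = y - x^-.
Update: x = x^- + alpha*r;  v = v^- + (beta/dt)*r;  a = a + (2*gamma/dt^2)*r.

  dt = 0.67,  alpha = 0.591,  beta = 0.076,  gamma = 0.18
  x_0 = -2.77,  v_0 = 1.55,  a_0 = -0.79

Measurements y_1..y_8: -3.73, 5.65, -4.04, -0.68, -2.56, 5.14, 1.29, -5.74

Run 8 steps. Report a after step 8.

step 1: x_pred=-1.9088  r=-1.8212  x^+=-2.9851  v^+=0.8141  a^+=-2.2505
step 2: x_pred=-2.9448  r=8.5948  x^+=2.1347  v^+=0.2812  a^+=4.6422
step 3: x_pred=3.3651  r=-7.4051  x^+=-1.0113  v^+=2.5515  a^+=-1.2964
step 4: x_pred=0.4072  r=-1.0872  x^+=-0.2353  v^+=1.5596  a^+=-2.1683
step 5: x_pred=0.3229  r=-2.8829  x^+=-1.3809  v^+=-0.2202  a^+=-4.4803
step 6: x_pred=-2.5340  r=7.6740  x^+=2.0013  v^+=-2.3515  a^+=1.6740
step 7: x_pred=0.8016  r=0.4884  x^+=1.0902  v^+=-1.1745  a^+=2.0657
step 8: x_pred=0.7670  r=-6.5070  x^+=-3.0787  v^+=-0.5286  a^+=-3.1526

a_post = -3.1526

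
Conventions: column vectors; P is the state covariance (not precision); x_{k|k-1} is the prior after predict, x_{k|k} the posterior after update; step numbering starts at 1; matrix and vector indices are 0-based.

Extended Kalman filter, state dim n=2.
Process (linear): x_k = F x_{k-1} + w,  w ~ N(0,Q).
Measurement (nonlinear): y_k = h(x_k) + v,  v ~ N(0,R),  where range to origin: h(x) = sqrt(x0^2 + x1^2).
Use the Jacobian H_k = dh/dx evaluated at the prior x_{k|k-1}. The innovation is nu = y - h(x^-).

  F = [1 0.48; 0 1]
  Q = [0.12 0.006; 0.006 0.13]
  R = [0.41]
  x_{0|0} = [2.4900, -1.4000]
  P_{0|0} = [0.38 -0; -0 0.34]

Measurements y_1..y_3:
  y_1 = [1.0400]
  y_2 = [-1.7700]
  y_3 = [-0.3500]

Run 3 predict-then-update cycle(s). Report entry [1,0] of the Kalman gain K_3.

K[1,0] = 0.3670

step 1: x^-=[1.8180, -1.4000]  P^-=[0.5783 0.1692; 0.1692 0.4700]  H_jac=[0.7923 -0.6101]  S=[0.7844]  K=[0.4525; -0.1947]  nu=[-1.2546]  x^+=[1.2503, -1.1558]  P^+=[0.4177 0.2383; 0.2383 0.4403]
step 2: x^-=[0.6955, -1.1558]  P^-=[0.8679 0.4556; 0.4556 0.5703]  H_jac=[0.5156 -0.8568]  S=[0.6568]  K=[0.0869; -0.3863]  nu=[-3.1189]  x^+=[0.4244, 0.0489]  P^+=[0.8629 0.4777; 0.4777 0.4723]
step 3: x^-=[0.4479, 0.0489]  P^-=[1.5503 0.7104; 0.7104 0.6023]  H_jac=[0.9941 0.1086]  S=[2.1026]  K=[0.7697; 0.3670]  nu=[-0.8006]  x^+=[-0.1683, -0.2448]  P^+=[0.3047 0.1165; 0.1165 0.3191]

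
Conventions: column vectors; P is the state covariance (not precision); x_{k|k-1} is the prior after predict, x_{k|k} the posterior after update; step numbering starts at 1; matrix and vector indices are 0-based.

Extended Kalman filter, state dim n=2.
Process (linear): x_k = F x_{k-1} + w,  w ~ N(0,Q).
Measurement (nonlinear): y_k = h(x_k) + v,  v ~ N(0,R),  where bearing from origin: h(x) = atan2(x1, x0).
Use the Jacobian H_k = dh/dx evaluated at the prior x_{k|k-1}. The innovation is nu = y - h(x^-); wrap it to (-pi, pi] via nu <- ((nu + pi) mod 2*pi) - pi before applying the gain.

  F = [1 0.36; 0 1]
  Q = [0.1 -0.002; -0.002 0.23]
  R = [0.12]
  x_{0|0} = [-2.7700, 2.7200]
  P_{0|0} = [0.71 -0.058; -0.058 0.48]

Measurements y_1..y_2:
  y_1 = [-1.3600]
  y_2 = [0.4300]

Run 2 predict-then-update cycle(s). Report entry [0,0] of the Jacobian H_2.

H_jac[0,0] = -0.0315

step 1: x^-=[-1.7908, 2.7200]  P^-=[0.8304 0.1128; 0.1128 0.7100]  H_jac=[-0.2565 -0.1689]  S=[0.2046]  K=[-1.1339; -0.7272]  nu=[2.7701]  x^+=[-4.9318, 0.7055]  P^+=[0.5674 -0.0559; -0.0559 0.6018]
step 2: x^-=[-4.6778, 0.7055]  P^-=[0.7051 0.1587; 0.1587 0.8318]  H_jac=[-0.0315 -0.2090]  S=[0.1591]  K=[-0.3481; -1.1240]  nu=[-2.5619]  x^+=[-3.7860, 3.5850]  P^+=[0.6858 0.0964; 0.0964 0.6307]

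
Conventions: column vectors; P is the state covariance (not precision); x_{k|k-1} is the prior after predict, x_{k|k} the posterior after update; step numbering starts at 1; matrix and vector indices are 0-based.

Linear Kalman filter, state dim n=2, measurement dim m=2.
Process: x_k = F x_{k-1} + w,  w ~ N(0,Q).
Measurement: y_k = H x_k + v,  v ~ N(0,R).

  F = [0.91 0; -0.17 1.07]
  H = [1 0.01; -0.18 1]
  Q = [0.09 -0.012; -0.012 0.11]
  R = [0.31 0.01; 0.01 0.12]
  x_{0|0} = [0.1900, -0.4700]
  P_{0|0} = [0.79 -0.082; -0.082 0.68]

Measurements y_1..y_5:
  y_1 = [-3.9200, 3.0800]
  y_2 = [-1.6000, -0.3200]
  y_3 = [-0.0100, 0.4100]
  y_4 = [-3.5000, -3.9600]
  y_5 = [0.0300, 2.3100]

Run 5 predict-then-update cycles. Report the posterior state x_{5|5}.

x_post = [-1.2222, 0.4176]

step 1: x^-=[0.1729, -0.5352]  P^-=[0.7442 -0.2141; -0.2141 0.9412]  S=[1.0500 -0.3282; -0.3282 1.1624]  K=[0.6725 -0.1095; 0.0752 0.8641]  nu=[-4.0875, 3.6463]  x^+=[-2.9752, 2.3082]  P^+=[0.2071 0.0309; 0.0309 0.1100]
step 2: x^-=[-2.7075, 2.9756]  P^-=[0.2615 -0.0140; -0.0140 0.2307]  S=[0.5712 -0.0487; -0.0487 0.3642]  K=[0.4483 -0.1077; 0.0346 0.6450]  nu=[1.0777, -3.7829]  x^+=[-1.8170, 0.5730]  P^+=[0.1377 0.0164; 0.0164 0.0807]
step 3: x^-=[-1.6535, 0.9220]  P^-=[0.2041 -0.0174; -0.0174 0.2004]  S=[0.5137 -0.0421; -0.0421 0.3333]  K=[0.3876 -0.1134; 0.0203 0.6133]  nu=[1.6343, -0.8096]  x^+=[-0.9282, 0.4586]  P^+=[0.1189 0.0117; 0.0117 0.0759]
step 4: x^-=[-0.8447, 0.6485]  P^-=[0.1885 -0.0190; -0.0190 0.1961]  S=[0.4981 -0.0410; -0.0410 0.3290]  K=[0.3685 -0.1151; 0.0157 0.6083]  nu=[-2.6618, -4.7606]  x^+=[-1.2778, -2.2892]  P^+=[0.1130 0.0102; 0.0102 0.0750]
step 5: x^-=[-1.1628, -2.2322]  P^-=[0.1836 -0.0195; -0.0195 0.1954]  S=[0.4932 -0.0406; -0.0406 0.3284]  K=[0.3623 -0.1153; 0.0144 0.6075]  nu=[1.2151, 4.3329]  x^+=[-1.2222, 0.4176]  P^+=[0.1111 0.0098; 0.0098 0.0748]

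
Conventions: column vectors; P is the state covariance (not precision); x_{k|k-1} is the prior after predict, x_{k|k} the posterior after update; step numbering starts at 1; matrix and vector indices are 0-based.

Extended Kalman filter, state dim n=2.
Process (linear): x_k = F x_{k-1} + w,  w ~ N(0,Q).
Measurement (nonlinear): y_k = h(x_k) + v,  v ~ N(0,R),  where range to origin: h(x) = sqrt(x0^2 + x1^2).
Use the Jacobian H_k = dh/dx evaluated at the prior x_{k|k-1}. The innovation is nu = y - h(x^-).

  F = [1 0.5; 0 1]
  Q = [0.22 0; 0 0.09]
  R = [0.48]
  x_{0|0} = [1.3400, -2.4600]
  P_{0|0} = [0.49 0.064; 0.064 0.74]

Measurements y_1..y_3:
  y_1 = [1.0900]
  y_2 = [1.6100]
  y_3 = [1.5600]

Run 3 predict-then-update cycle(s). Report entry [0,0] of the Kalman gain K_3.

step 1: x^-=[0.1100, -2.4600]  P^-=[0.9590 0.4340; 0.4340 0.8300]  H_jac=[0.0447 -0.9990]  S=[1.2715]  K=[-0.3073; -0.6369]  nu=[-1.3725]  x^+=[0.5317, -1.5859]  P^+=[0.8389 0.1852; 0.1852 0.3143]
step 2: x^-=[-0.2612, -1.5859]  P^-=[1.3227 0.3423; 0.3423 0.4043]  H_jac=[-0.1625 -0.9867]  S=[1.0183]  K=[-0.5428; -0.4464]  nu=[0.0027]  x^+=[-0.2627, -1.5871]  P^+=[1.0227 0.0956; 0.0956 0.2014]
step 3: x^-=[-1.0563, -1.5871]  P^-=[1.3886 0.1963; 0.1963 0.2914]  H_jac=[-0.5540 -0.8325]  S=[1.2893]  K=[-0.7235; -0.2725]  nu=[-0.3465]  x^+=[-0.8056, -1.4927]  P^+=[0.7138 -0.0579; -0.0579 0.1957]

K[0,0] = -0.7235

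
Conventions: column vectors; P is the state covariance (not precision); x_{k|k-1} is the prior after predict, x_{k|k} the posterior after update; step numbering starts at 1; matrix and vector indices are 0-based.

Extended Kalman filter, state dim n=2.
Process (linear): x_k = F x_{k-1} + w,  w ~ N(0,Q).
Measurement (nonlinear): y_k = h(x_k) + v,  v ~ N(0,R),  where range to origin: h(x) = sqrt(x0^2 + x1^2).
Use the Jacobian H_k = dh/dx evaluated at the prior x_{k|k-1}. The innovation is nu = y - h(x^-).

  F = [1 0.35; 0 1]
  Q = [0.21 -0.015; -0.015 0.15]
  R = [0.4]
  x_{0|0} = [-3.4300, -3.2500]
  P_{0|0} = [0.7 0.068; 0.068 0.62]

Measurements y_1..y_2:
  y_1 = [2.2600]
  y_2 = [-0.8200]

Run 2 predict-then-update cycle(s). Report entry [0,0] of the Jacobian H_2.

step 1: x^-=[-4.5675, -3.2500]  P^-=[1.0335 0.2700; 0.2700 0.7700]  H_jac=[-0.8148 -0.5798]  S=[1.6001]  K=[-0.6241; -0.4165]  nu=[-3.3458]  x^+=[-2.4793, -1.8565]  P^+=[0.4102 -0.1459; -0.1459 0.4924]
step 2: x^-=[-3.1291, -1.8565]  P^-=[0.5784 0.0114; 0.0114 0.6424]  H_jac=[-0.8600 -0.5103]  S=[1.0051]  K=[-0.5007; -0.3359]  nu=[-4.4584]  x^+=[-0.8967, -0.3589]  P^+=[0.3264 -0.1576; -0.1576 0.5290]

H_jac[0,0] = -0.8600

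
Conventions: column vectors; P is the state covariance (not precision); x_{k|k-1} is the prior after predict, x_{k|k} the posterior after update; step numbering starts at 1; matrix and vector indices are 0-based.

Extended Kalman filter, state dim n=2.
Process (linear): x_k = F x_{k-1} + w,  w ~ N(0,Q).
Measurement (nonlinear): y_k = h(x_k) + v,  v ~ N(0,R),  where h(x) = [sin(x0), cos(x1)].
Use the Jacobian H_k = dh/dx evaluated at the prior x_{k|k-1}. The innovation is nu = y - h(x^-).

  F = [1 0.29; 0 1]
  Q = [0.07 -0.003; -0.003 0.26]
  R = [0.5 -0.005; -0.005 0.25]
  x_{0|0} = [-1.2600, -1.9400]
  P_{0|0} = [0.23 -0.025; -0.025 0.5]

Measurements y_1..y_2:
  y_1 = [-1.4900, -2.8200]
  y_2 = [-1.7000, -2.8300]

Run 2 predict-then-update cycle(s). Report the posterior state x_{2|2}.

x_post = [-2.2264, -2.3559]

step 1: x^-=[-1.8226, -1.9400]  P^-=[0.3276 0.1170; 0.1170 0.7600]  H_jac=[-0.2492 0.0000; 0.0000 0.9326]  S=[0.5203 -0.0322; -0.0322 0.9110]  K=[-0.1498 0.1145; -0.0079 0.7777]  nu=[-0.5215, -2.4591]  x^+=[-2.0260, -3.8484]  P^+=[0.3028 0.0315; 0.0315 0.2085]
step 2: x^-=[-3.1421, -3.8484]  P^-=[0.4086 0.0890; 0.0890 0.4685]  H_jac=[-1.0000 0.0000; 0.0000 -0.6494]  S=[0.9086 0.0528; 0.0528 0.4476]  K=[-0.4453 -0.0766; -0.0588 -0.6728]  nu=[-1.7005, -2.0696]  x^+=[-2.2264, -2.3559]  P^+=[0.2223 0.0261; 0.0261 0.2586]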